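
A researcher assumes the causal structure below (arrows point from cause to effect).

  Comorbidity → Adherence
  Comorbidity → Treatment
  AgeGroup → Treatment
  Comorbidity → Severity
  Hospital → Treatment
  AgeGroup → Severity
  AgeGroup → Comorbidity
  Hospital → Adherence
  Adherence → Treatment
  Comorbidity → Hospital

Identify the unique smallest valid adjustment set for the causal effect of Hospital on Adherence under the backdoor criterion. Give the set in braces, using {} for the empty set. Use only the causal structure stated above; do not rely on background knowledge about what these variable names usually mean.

Variables eligible for adjustment (non-descendants of Hospital, excluding Hospital and Adherence): {AgeGroup, Comorbidity, Severity}.
Backdoor paths from Hospital to Adherence:
  P1: Hospital <- Comorbidity <- AgeGroup -> Treatment <- Adherence
  P2: Hospital <- Comorbidity -> Adherence
  P3: Hospital <- Comorbidity -> Treatment <- Adherence
  P4: Hospital <- Comorbidity -> Severity <- AgeGroup -> Treatment <- Adherence
The empty set is not sufficient: P2 (Hospital <- Comorbidity -> Adherence) has no collider blocking it and no conditioned non-collider, so it is open.
Try {Comorbidity}:
  P1: blocked at chain node Comorbidity ∈ conditioning set.
  P2: blocked at fork node Comorbidity ∈ conditioning set.
  P3: blocked at fork node Comorbidity ∈ conditioning set.
  P4: blocked at fork node Comorbidity ∈ conditioning set.
{Comorbidity} contains no descendant of Hospital and blocks every backdoor path.
No other singleton works — e.g. {AgeGroup} leaves P2 open — so {Comorbidity} is the unique smallest valid adjustment set.

{Comorbidity}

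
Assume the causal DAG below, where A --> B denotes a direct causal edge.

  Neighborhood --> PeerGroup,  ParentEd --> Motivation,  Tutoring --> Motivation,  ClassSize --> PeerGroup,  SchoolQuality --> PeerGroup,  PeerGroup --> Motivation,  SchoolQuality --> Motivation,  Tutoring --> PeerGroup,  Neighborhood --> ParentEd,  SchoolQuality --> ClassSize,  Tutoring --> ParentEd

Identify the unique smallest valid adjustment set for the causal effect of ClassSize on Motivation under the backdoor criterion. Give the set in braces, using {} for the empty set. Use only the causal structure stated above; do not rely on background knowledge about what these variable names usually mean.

{SchoolQuality}

Variables eligible for adjustment (non-descendants of ClassSize, excluding ClassSize and Motivation): {Neighborhood, ParentEd, SchoolQuality, Tutoring}.
Backdoor paths from ClassSize to Motivation:
  P1: ClassSize <- SchoolQuality -> PeerGroup <- Neighborhood -> ParentEd <- Tutoring -> Motivation
  P2: ClassSize <- SchoolQuality -> PeerGroup <- Neighborhood -> ParentEd -> Motivation
  P3: ClassSize <- SchoolQuality -> PeerGroup <- Tutoring -> ParentEd -> Motivation
  P4: ClassSize <- SchoolQuality -> PeerGroup <- Tutoring -> Motivation
  P5: ClassSize <- SchoolQuality -> PeerGroup -> Motivation
  P6: ClassSize <- SchoolQuality -> Motivation
The empty set is not sufficient: P5 (ClassSize <- SchoolQuality -> PeerGroup -> Motivation) has no collider blocking it and no conditioned non-collider, so it is open.
Try {SchoolQuality}:
  P1: blocked at fork node SchoolQuality ∈ conditioning set.
  P2: blocked at fork node SchoolQuality ∈ conditioning set.
  P3: blocked at fork node SchoolQuality ∈ conditioning set.
  P4: blocked at fork node SchoolQuality ∈ conditioning set.
  P5: blocked at fork node SchoolQuality ∈ conditioning set.
  P6: blocked at fork node SchoolQuality ∈ conditioning set.
{SchoolQuality} contains no descendant of ClassSize and blocks every backdoor path.
No other singleton works — e.g. {Neighborhood} leaves P5 open — so {SchoolQuality} is the unique smallest valid adjustment set.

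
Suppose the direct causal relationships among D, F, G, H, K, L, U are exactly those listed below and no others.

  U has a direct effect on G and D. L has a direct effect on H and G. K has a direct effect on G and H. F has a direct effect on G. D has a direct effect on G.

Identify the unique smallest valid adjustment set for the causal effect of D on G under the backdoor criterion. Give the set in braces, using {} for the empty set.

{U}

Variables eligible for adjustment (non-descendants of D, excluding D and G): {F, H, K, L, U}.
Backdoor paths from D to G:
  P1: D <- U -> G
The empty set is not sufficient: P1 (D <- U -> G) has no collider blocking it and no conditioned non-collider, so it is open.
Try {U}:
  P1: blocked at fork node U ∈ conditioning set.
{U} contains no descendant of D and blocks every backdoor path.
No other singleton works — e.g. {F} leaves P1 open — so {U} is the unique smallest valid adjustment set.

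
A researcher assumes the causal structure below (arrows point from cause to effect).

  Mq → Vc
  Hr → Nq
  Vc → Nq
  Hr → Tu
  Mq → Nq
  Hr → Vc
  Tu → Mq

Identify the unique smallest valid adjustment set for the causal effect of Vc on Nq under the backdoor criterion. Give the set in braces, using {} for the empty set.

{Hr, Mq}

Variables eligible for adjustment (non-descendants of Vc, excluding Vc and Nq): {Hr, Mq, Tu}.
Backdoor paths from Vc to Nq:
  P1: Vc <- Hr -> Tu -> Mq -> Nq
  P2: Vc <- Hr -> Nq
  P3: Vc <- Mq <- Tu <- Hr -> Nq
  P4: Vc <- Mq -> Nq
The empty set is not sufficient: P1 (Vc <- Hr -> Tu -> Mq -> Nq) has no collider blocking it and no conditioned non-collider, so it is open.
Try {Hr, Mq}:
  P1: blocked at fork node Hr ∈ conditioning set.
  P2: blocked at fork node Hr ∈ conditioning set.
  P3: blocked at chain node Mq ∈ conditioning set.
  P4: blocked at fork node Mq ∈ conditioning set.
{Hr, Mq} contains no descendant of Vc and blocks every backdoor path.
Every element of {Hr, Mq} is needed (dropping Hr leaves P2 open; dropping Mq leaves P4 open), so no proper subset is valid.
Among all size-2 subsets of the eligible variables, only {Hr, Mq} blocks every backdoor path, so it is the unique smallest valid adjustment set.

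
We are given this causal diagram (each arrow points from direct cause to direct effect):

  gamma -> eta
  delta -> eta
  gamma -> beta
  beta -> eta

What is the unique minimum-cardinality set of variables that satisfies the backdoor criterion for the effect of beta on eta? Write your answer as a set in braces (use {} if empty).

Variables eligible for adjustment (non-descendants of beta, excluding beta and eta): {delta, gamma}.
Backdoor paths from beta to eta:
  P1: beta <- gamma -> eta
The empty set is not sufficient: P1 (beta <- gamma -> eta) has no collider blocking it and no conditioned non-collider, so it is open.
Try {gamma}:
  P1: blocked at fork node gamma ∈ conditioning set.
{gamma} contains no descendant of beta and blocks every backdoor path.
No other singleton works — e.g. {delta} leaves P1 open — so {gamma} is the unique smallest valid adjustment set.

{gamma}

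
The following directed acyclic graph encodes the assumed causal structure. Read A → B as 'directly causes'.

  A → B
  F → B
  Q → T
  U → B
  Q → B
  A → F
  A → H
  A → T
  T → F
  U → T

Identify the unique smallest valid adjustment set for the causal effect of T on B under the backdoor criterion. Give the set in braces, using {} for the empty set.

{A, Q, U}

Variables eligible for adjustment (non-descendants of T, excluding T and B): {A, H, Q, U}.
Backdoor paths from T to B:
  P1: T <- U -> B
  P2: T <- A -> F -> B
  P3: T <- A -> B
  P4: T <- Q -> B
The empty set is not sufficient: P1 (T <- U -> B) has no collider blocking it and no conditioned non-collider, so it is open.
Try {A, Q, U}:
  P1: blocked at fork node U ∈ conditioning set.
  P2: blocked at fork node A ∈ conditioning set.
  P3: blocked at fork node A ∈ conditioning set.
  P4: blocked at fork node Q ∈ conditioning set.
{A, Q, U} contains no descendant of T and blocks every backdoor path.
Every element of {A, Q, U} is needed (dropping A leaves P2 open; dropping Q leaves P4 open; dropping U leaves P1 open), so no proper subset is valid.
Among all size-3 subsets of the eligible variables, only {A, Q, U} blocks every backdoor path, so it is the unique smallest valid adjustment set.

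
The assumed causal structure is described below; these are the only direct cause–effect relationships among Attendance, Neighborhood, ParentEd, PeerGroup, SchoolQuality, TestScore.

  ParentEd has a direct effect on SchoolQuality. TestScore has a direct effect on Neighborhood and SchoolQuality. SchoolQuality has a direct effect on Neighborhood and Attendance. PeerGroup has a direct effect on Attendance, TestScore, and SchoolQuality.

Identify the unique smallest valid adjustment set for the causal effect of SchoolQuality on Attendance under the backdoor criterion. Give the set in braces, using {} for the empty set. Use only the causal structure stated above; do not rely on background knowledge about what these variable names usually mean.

{PeerGroup}

Variables eligible for adjustment (non-descendants of SchoolQuality, excluding SchoolQuality and Attendance): {ParentEd, PeerGroup, TestScore}.
Backdoor paths from SchoolQuality to Attendance:
  P1: SchoolQuality <- PeerGroup -> Attendance
  P2: SchoolQuality <- TestScore <- PeerGroup -> Attendance
The empty set is not sufficient: P1 (SchoolQuality <- PeerGroup -> Attendance) has no collider blocking it and no conditioned non-collider, so it is open.
Try {PeerGroup}:
  P1: blocked at fork node PeerGroup ∈ conditioning set.
  P2: blocked at fork node PeerGroup ∈ conditioning set.
{PeerGroup} contains no descendant of SchoolQuality and blocks every backdoor path.
No other singleton works — e.g. {TestScore} leaves P1 open — so {PeerGroup} is the unique smallest valid adjustment set.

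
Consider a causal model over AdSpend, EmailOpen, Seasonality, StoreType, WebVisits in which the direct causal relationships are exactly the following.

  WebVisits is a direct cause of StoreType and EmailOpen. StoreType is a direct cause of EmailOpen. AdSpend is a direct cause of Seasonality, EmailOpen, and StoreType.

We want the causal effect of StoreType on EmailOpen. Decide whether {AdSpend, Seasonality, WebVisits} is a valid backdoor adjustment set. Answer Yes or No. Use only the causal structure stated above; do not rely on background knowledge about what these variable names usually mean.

Backdoor paths from StoreType to EmailOpen (paths whose first edge points into StoreType):
  P1: StoreType <- WebVisits -> EmailOpen
  P2: StoreType <- AdSpend -> EmailOpen
Condition 1 (no descendant of StoreType in the set): holds — descendants of StoreType are {EmailOpen}; none are in {AdSpend, Seasonality, WebVisits}.
Condition 2 (every backdoor path blocked by {AdSpend, Seasonality, WebVisits}):
  P1: blocked at fork node WebVisits ∈ conditioning set.
  P2: blocked at fork node AdSpend ∈ conditioning set.
{AdSpend, Seasonality, WebVisits} satisfies the backdoor criterion.

Yes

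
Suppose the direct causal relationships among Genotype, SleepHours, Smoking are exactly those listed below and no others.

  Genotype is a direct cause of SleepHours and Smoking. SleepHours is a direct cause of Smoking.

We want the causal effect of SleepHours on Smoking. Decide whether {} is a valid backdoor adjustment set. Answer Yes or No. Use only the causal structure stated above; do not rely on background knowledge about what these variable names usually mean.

No

Backdoor paths from SleepHours to Smoking (paths whose first edge points into SleepHours):
  P1: SleepHours <- Genotype -> Smoking
Condition 1 (no descendant of SleepHours in the set): holds — descendants of SleepHours are {Smoking}; none are in {}.
Condition 2 (every backdoor path blocked by {}):
  P1: open — no interior node is in the conditioning set.
{} does not satisfy the backdoor criterion.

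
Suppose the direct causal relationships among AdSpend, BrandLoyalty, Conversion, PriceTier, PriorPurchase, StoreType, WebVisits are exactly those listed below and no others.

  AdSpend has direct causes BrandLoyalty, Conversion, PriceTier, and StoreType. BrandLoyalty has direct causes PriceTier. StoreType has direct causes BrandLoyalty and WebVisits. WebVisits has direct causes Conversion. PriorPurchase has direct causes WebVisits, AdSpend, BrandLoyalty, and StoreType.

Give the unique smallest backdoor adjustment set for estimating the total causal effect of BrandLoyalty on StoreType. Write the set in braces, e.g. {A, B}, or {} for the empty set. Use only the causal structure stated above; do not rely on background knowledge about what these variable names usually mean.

{}

Variables eligible for adjustment (non-descendants of BrandLoyalty, excluding BrandLoyalty and StoreType): {Conversion, PriceTier, WebVisits}.
Backdoor paths from BrandLoyalty to StoreType:
  P1: BrandLoyalty <- PriceTier -> AdSpend <- Conversion -> WebVisits -> StoreType
  P2: BrandLoyalty <- PriceTier -> AdSpend <- Conversion -> WebVisits -> PriorPurchase <- StoreType
  P3: BrandLoyalty <- PriceTier -> AdSpend <- StoreType
  P4: BrandLoyalty <- PriceTier -> AdSpend -> PriorPurchase <- WebVisits -> StoreType
  P5: BrandLoyalty <- PriceTier -> AdSpend -> PriorPurchase <- StoreType
Each backdoor path contains an unconditioned collider, so every path is already blocked with the empty conditioning set:
  P1: blocked at collider AdSpend (neither it nor any descendant is in the conditioning set).
  P2: blocked at collider AdSpend (neither it nor any descendant is in the conditioning set).
  P3: blocked at collider AdSpend (neither it nor any descendant is in the conditioning set).
  P4: blocked at collider PriorPurchase (neither it nor any descendant is in the conditioning set).
  P5: blocked at collider PriorPurchase (neither it nor any descendant is in the conditioning set).
The empty set is therefore the unique smallest valid set.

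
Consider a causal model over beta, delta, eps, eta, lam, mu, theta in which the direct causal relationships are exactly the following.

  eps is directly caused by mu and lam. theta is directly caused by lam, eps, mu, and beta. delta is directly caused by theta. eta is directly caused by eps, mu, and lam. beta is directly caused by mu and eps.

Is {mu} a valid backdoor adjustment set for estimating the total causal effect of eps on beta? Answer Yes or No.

Backdoor paths from eps to beta (paths whose first edge points into eps):
  P1: eps <- mu -> beta
  P2: eps <- mu -> theta <- beta
  P3: eps <- mu -> eta <- lam -> theta <- beta
  P4: eps <- lam -> theta <- mu -> beta
  P5: eps <- lam -> theta <- beta
  P6: eps <- lam -> eta <- mu -> beta
  P7: eps <- lam -> eta <- mu -> theta <- beta
Condition 1 (no descendant of eps in the set): holds — descendants of eps are {beta, delta, eta, theta}; none are in {mu}.
Condition 2 (every backdoor path blocked by {mu}):
  P1: blocked at fork node mu ∈ conditioning set.
  P2: blocked at fork node mu ∈ conditioning set.
  P3: blocked at fork node mu ∈ conditioning set.
  P4: blocked at collider theta (neither it nor any descendant is in the conditioning set).
  P5: blocked at collider theta (neither it nor any descendant is in the conditioning set).
  P6: blocked at collider eta (neither it nor any descendant is in the conditioning set).
  P7: blocked at collider eta (neither it nor any descendant is in the conditioning set).
{mu} satisfies the backdoor criterion.

Yes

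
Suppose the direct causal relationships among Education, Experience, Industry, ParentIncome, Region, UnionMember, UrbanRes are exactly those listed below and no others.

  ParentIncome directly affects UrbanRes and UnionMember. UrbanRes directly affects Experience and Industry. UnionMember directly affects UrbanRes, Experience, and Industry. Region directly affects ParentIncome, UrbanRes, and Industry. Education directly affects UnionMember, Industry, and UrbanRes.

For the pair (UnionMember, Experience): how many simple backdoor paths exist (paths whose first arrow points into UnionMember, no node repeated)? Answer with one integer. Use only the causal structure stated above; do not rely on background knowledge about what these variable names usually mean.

A backdoor path from UnionMember to Experience is any simple undirected path whose first edge points into UnionMember (i.e. leaves UnionMember via a parent).
Parents of UnionMember: {Education, ParentIncome}.
Enumerating:
  P1: UnionMember <- Education -> UrbanRes -> Experience
  P2: UnionMember <- Education -> Industry <- Region -> ParentIncome -> UrbanRes -> Experience
  P3: UnionMember <- Education -> Industry <- Region -> UrbanRes -> Experience
  P4: UnionMember <- Education -> Industry <- UrbanRes -> Experience
  P5: UnionMember <- ParentIncome <- Region -> UrbanRes -> Experience
  P6: UnionMember <- ParentIncome <- Region -> Industry <- Education -> UrbanRes -> Experience
  P7: UnionMember <- ParentIncome <- Region -> Industry <- UrbanRes -> Experience
  P8: UnionMember <- ParentIncome -> UrbanRes -> Experience
That exhausts the simple backdoor paths. Count: 8.

8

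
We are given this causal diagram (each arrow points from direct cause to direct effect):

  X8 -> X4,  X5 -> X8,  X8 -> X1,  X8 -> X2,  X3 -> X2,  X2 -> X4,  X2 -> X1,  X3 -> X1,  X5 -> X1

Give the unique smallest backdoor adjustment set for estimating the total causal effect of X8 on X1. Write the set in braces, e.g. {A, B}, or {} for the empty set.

{X5}

Variables eligible for adjustment (non-descendants of X8, excluding X8 and X1): {X3, X5}.
Backdoor paths from X8 to X1:
  P1: X8 <- X5 -> X1
The empty set is not sufficient: P1 (X8 <- X5 -> X1) has no collider blocking it and no conditioned non-collider, so it is open.
Try {X5}:
  P1: blocked at fork node X5 ∈ conditioning set.
{X5} contains no descendant of X8 and blocks every backdoor path.
No other singleton works — e.g. {X3} leaves P1 open — so {X5} is the unique smallest valid adjustment set.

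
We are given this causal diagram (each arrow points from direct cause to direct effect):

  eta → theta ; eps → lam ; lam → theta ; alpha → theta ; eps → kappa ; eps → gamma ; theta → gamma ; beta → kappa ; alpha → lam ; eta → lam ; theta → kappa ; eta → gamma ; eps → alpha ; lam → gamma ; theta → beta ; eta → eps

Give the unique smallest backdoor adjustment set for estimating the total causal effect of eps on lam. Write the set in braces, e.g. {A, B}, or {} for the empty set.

Variables eligible for adjustment (non-descendants of eps, excluding eps and lam): {eta}.
Backdoor paths from eps to lam:
  P1: eps <- eta -> lam
  P2: eps <- eta -> theta <- alpha -> lam
  P3: eps <- eta -> theta <- lam
  P4: eps <- eta -> theta -> gamma <- lam
  P5: eps <- eta -> gamma <- lam
  P6: eps <- eta -> gamma <- theta <- alpha -> lam
  P7: eps <- eta -> gamma <- theta <- lam
The empty set is not sufficient: P1 (eps <- eta -> lam) has no collider blocking it and no conditioned non-collider, so it is open.
Try {eta}:
  P1: blocked at fork node eta ∈ conditioning set.
  P2: blocked at fork node eta ∈ conditioning set.
  P3: blocked at fork node eta ∈ conditioning set.
  P4: blocked at fork node eta ∈ conditioning set.
  P5: blocked at fork node eta ∈ conditioning set.
  P6: blocked at fork node eta ∈ conditioning set.
  P7: blocked at fork node eta ∈ conditioning set.
{eta} contains no descendant of eps and blocks every backdoor path.
{eta} is the unique smallest valid adjustment set.

{eta}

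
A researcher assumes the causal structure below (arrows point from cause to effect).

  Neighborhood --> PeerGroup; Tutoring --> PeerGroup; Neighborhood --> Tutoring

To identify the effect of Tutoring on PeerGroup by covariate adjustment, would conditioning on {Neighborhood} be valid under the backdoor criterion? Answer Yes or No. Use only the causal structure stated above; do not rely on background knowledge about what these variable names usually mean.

Backdoor paths from Tutoring to PeerGroup (paths whose first edge points into Tutoring):
  P1: Tutoring <- Neighborhood -> PeerGroup
Condition 1 (no descendant of Tutoring in the set): holds — descendants of Tutoring are {PeerGroup}; none are in {Neighborhood}.
Condition 2 (every backdoor path blocked by {Neighborhood}):
  P1: blocked at fork node Neighborhood ∈ conditioning set.
{Neighborhood} satisfies the backdoor criterion.

Yes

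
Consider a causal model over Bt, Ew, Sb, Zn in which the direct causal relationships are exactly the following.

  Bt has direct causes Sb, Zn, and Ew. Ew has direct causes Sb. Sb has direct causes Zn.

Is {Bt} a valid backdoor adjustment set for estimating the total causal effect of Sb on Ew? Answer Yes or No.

Backdoor paths from Sb to Ew (paths whose first edge points into Sb):
  P1: Sb <- Zn -> Bt <- Ew
Condition 1 (no descendant of Sb in the set): FAILS — Bt is a descendant of Sb.
Condition 2 (every backdoor path blocked by {Bt}):
  P1: open — collider(s) Bt are conditioned on (or have a conditioned descendant) and no non-collider on the path is in the set.
{Bt} does not satisfy the backdoor criterion.

No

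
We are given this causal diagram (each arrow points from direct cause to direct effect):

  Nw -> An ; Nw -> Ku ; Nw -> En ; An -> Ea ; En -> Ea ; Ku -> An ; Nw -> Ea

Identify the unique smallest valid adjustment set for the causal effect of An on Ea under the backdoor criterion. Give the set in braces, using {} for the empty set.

Variables eligible for adjustment (non-descendants of An, excluding An and Ea): {En, Ku, Nw}.
Backdoor paths from An to Ea:
  P1: An <- Nw -> En -> Ea
  P2: An <- Nw -> Ea
  P3: An <- Ku <- Nw -> En -> Ea
  P4: An <- Ku <- Nw -> Ea
The empty set is not sufficient: P1 (An <- Nw -> En -> Ea) has no collider blocking it and no conditioned non-collider, so it is open.
Try {Nw}:
  P1: blocked at fork node Nw ∈ conditioning set.
  P2: blocked at fork node Nw ∈ conditioning set.
  P3: blocked at fork node Nw ∈ conditioning set.
  P4: blocked at fork node Nw ∈ conditioning set.
{Nw} contains no descendant of An and blocks every backdoor path.
No other singleton works — e.g. {Ku} leaves P1 open — so {Nw} is the unique smallest valid adjustment set.

{Nw}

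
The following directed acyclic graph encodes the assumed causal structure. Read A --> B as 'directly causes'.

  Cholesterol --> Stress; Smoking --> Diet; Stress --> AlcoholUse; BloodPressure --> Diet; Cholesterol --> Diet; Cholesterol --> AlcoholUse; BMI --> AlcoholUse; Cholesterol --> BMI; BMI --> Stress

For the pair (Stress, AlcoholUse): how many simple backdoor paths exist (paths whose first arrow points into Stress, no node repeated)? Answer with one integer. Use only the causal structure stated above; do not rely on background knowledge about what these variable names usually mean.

4

A backdoor path from Stress to AlcoholUse is any simple undirected path whose first edge points into Stress (i.e. leaves Stress via a parent).
Parents of Stress: {BMI, Cholesterol}.
Enumerating:
  P1: Stress <- Cholesterol -> BMI -> AlcoholUse
  P2: Stress <- Cholesterol -> AlcoholUse
  P3: Stress <- BMI <- Cholesterol -> AlcoholUse
  P4: Stress <- BMI -> AlcoholUse
That exhausts the simple backdoor paths. Count: 4.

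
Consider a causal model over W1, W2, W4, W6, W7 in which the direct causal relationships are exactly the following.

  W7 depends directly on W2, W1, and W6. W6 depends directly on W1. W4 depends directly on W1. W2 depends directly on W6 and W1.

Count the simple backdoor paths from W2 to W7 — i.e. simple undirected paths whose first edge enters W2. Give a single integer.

A backdoor path from W2 to W7 is any simple undirected path whose first edge points into W2 (i.e. leaves W2 via a parent).
Parents of W2: {W1, W6}.
Enumerating:
  P1: W2 <- W1 -> W6 -> W7
  P2: W2 <- W1 -> W7
  P3: W2 <- W6 <- W1 -> W7
  P4: W2 <- W6 -> W7
That exhausts the simple backdoor paths. Count: 4.

4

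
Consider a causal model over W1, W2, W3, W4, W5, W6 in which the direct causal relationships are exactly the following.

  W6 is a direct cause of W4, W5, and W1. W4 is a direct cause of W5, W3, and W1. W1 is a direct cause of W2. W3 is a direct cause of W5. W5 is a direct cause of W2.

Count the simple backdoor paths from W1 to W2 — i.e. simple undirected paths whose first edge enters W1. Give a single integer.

6

A backdoor path from W1 to W2 is any simple undirected path whose first edge points into W1 (i.e. leaves W1 via a parent).
Parents of W1: {W4, W6}.
Enumerating:
  P1: W1 <- W6 -> W4 -> W3 -> W5 -> W2
  P2: W1 <- W6 -> W4 -> W5 -> W2
  P3: W1 <- W6 -> W5 -> W2
  P4: W1 <- W4 <- W6 -> W5 -> W2
  P5: W1 <- W4 -> W3 -> W5 -> W2
  P6: W1 <- W4 -> W5 -> W2
That exhausts the simple backdoor paths. Count: 6.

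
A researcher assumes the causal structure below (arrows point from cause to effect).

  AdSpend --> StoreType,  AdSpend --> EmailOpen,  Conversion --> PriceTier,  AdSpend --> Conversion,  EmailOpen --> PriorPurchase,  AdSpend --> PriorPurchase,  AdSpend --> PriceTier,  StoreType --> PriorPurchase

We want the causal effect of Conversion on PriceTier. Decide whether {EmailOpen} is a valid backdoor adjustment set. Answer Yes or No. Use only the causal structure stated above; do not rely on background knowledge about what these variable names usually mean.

No

Backdoor paths from Conversion to PriceTier (paths whose first edge points into Conversion):
  P1: Conversion <- AdSpend -> PriceTier
Condition 1 (no descendant of Conversion in the set): holds — descendants of Conversion are {PriceTier}; none are in {EmailOpen}.
Condition 2 (every backdoor path blocked by {EmailOpen}):
  P1: open — no interior node is in the conditioning set.
{EmailOpen} does not satisfy the backdoor criterion.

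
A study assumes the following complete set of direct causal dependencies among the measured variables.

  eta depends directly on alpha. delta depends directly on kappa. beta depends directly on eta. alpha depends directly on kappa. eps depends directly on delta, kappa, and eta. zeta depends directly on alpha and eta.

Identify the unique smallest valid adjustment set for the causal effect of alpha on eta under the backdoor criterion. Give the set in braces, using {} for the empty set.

{}

Variables eligible for adjustment (non-descendants of alpha, excluding alpha and eta): {delta, kappa}.
Backdoor paths from alpha to eta:
  P1: alpha <- kappa -> delta -> eps <- eta
  P2: alpha <- kappa -> eps <- eta
Each backdoor path contains an unconditioned collider, so every path is already blocked with the empty conditioning set:
  P1: blocked at collider eps (neither it nor any descendant is in the conditioning set).
  P2: blocked at collider eps (neither it nor any descendant is in the conditioning set).
The empty set is therefore the unique smallest valid set.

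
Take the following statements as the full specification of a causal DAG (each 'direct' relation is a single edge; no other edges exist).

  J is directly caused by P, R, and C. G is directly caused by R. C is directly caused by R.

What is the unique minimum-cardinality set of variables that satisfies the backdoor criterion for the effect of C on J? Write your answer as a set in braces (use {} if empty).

{R}

Variables eligible for adjustment (non-descendants of C, excluding C and J): {G, P, R}.
Backdoor paths from C to J:
  P1: C <- R -> J
The empty set is not sufficient: P1 (C <- R -> J) has no collider blocking it and no conditioned non-collider, so it is open.
Try {R}:
  P1: blocked at fork node R ∈ conditioning set.
{R} contains no descendant of C and blocks every backdoor path.
No other singleton works — e.g. {P} leaves P1 open — so {R} is the unique smallest valid adjustment set.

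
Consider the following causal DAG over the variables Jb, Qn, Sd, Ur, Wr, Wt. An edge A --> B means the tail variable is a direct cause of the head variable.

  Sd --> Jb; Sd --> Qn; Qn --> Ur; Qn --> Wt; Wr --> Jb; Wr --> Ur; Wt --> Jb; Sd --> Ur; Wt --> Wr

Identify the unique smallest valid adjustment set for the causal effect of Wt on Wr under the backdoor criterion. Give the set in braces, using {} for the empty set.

Variables eligible for adjustment (non-descendants of Wt, excluding Wt and Wr): {Qn, Sd}.
Backdoor paths from Wt to Wr:
  P1: Wt <- Qn <- Sd -> Ur <- Wr
  P2: Wt <- Qn <- Sd -> Jb <- Wr
  P3: Wt <- Qn -> Ur <- Sd -> Jb <- Wr
  P4: Wt <- Qn -> Ur <- Wr
Each backdoor path contains an unconditioned collider, so every path is already blocked with the empty conditioning set:
  P1: blocked at collider Ur (neither it nor any descendant is in the conditioning set).
  P2: blocked at collider Jb (neither it nor any descendant is in the conditioning set).
  P3: blocked at collider Ur (neither it nor any descendant is in the conditioning set).
  P4: blocked at collider Ur (neither it nor any descendant is in the conditioning set).
The empty set is therefore the unique smallest valid set.

{}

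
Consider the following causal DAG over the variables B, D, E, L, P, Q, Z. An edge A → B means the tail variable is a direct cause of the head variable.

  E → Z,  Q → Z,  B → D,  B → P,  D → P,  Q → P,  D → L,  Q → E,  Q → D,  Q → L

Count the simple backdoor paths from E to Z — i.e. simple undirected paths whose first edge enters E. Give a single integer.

A backdoor path from E to Z is any simple undirected path whose first edge points into E (i.e. leaves E via a parent).
Parents of E: {Q}.
Enumerating:
  P1: E <- Q -> Z
That exhausts the simple backdoor paths. Count: 1.

1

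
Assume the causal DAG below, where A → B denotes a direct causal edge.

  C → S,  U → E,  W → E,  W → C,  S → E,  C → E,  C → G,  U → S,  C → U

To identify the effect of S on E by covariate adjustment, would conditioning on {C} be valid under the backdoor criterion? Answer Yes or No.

No

Backdoor paths from S to E (paths whose first edge points into S):
  P1: S <- C <- W -> E
  P2: S <- C -> U -> E
  P3: S <- C -> E
  P4: S <- U <- C <- W -> E
  P5: S <- U <- C -> E
  P6: S <- U -> E
Condition 1 (no descendant of S in the set): holds — descendants of S are {E}; none are in {C}.
Condition 2 (every backdoor path blocked by {C}):
  P1: blocked at chain node C ∈ conditioning set.
  P2: blocked at fork node C ∈ conditioning set.
  P3: blocked at fork node C ∈ conditioning set.
  P4: blocked at chain node C ∈ conditioning set.
  P5: blocked at fork node C ∈ conditioning set.
  P6: open — no interior node is in the conditioning set.
{C} does not satisfy the backdoor criterion.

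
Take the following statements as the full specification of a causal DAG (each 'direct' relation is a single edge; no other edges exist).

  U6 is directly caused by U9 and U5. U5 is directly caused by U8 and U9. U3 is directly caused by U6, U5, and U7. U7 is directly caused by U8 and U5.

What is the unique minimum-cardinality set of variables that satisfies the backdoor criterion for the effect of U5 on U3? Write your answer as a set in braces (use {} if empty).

Variables eligible for adjustment (non-descendants of U5, excluding U5 and U3): {U8, U9}.
Backdoor paths from U5 to U3:
  P1: U5 <- U8 -> U7 -> U3
  P2: U5 <- U9 -> U6 -> U3
The empty set is not sufficient: P1 (U5 <- U8 -> U7 -> U3) has no collider blocking it and no conditioned non-collider, so it is open.
Try {U8, U9}:
  P1: blocked at fork node U8 ∈ conditioning set.
  P2: blocked at fork node U9 ∈ conditioning set.
{U8, U9} contains no descendant of U5 and blocks every backdoor path.
Every element of {U8, U9} is needed (dropping U8 leaves P1 open; dropping U9 leaves P2 open), so no proper subset is valid.
Among all size-2 subsets of the eligible variables, only {U8, U9} blocks every backdoor path, so it is the unique smallest valid adjustment set.

{U8, U9}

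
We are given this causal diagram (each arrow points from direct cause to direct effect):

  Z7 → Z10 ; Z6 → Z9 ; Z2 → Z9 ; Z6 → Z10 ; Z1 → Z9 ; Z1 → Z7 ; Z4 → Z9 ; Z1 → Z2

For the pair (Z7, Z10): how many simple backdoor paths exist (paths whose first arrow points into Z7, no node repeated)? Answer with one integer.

A backdoor path from Z7 to Z10 is any simple undirected path whose first edge points into Z7 (i.e. leaves Z7 via a parent).
Parents of Z7: {Z1}.
Enumerating:
  P1: Z7 <- Z1 -> Z2 -> Z9 <- Z6 -> Z10
  P2: Z7 <- Z1 -> Z9 <- Z6 -> Z10
That exhausts the simple backdoor paths. Count: 2.

2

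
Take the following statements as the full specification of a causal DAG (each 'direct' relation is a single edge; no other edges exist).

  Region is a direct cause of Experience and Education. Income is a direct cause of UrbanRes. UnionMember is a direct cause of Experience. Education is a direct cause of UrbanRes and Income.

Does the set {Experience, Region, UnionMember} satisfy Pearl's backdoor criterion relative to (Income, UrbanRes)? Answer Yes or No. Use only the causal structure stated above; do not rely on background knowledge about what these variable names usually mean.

No

Backdoor paths from Income to UrbanRes (paths whose first edge points into Income):
  P1: Income <- Education -> UrbanRes
Condition 1 (no descendant of Income in the set): holds — descendants of Income are {UrbanRes}; none are in {Experience, Region, UnionMember}.
Condition 2 (every backdoor path blocked by {Experience, Region, UnionMember}):
  P1: open — no interior node is in the conditioning set.
{Experience, Region, UnionMember} does not satisfy the backdoor criterion.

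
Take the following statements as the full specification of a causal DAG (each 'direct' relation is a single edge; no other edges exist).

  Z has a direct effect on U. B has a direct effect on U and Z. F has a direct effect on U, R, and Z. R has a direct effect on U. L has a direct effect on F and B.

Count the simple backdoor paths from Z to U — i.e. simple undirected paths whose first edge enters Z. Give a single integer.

A backdoor path from Z to U is any simple undirected path whose first edge points into Z (i.e. leaves Z via a parent).
Parents of Z: {B, F}.
Enumerating:
  P1: Z <- F <- L -> B -> U
  P2: Z <- F -> R -> U
  P3: Z <- F -> U
  P4: Z <- B <- L -> F -> R -> U
  P5: Z <- B <- L -> F -> U
  P6: Z <- B -> U
That exhausts the simple backdoor paths. Count: 6.

6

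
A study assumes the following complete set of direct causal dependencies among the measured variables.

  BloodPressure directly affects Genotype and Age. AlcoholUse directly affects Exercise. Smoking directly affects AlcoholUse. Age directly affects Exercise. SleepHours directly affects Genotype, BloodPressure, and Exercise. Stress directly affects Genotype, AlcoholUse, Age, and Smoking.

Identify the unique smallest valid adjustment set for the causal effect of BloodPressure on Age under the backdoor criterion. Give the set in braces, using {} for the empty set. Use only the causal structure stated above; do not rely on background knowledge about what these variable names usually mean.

Variables eligible for adjustment (non-descendants of BloodPressure, excluding BloodPressure and Age): {AlcoholUse, SleepHours, Smoking, Stress}.
Backdoor paths from BloodPressure to Age:
  P1: BloodPressure <- SleepHours -> Exercise <- Age
  P2: BloodPressure <- SleepHours -> Exercise <- AlcoholUse <- Stress -> Age
  P3: BloodPressure <- SleepHours -> Exercise <- AlcoholUse <- Smoking <- Stress -> Age
  P4: BloodPressure <- SleepHours -> Genotype <- Stress -> Smoking -> AlcoholUse -> Exercise <- Age
  P5: BloodPressure <- SleepHours -> Genotype <- Stress -> Age
  P6: BloodPressure <- SleepHours -> Genotype <- Stress -> AlcoholUse -> Exercise <- Age
Each backdoor path contains an unconditioned collider, so every path is already blocked with the empty conditioning set:
  P1: blocked at collider Exercise (neither it nor any descendant is in the conditioning set).
  P2: blocked at collider Exercise (neither it nor any descendant is in the conditioning set).
  P3: blocked at collider Exercise (neither it nor any descendant is in the conditioning set).
  P4: blocked at collider Genotype (neither it nor any descendant is in the conditioning set).
  P5: blocked at collider Genotype (neither it nor any descendant is in the conditioning set).
  P6: blocked at collider Genotype (neither it nor any descendant is in the conditioning set).
The empty set is therefore the unique smallest valid set.

{}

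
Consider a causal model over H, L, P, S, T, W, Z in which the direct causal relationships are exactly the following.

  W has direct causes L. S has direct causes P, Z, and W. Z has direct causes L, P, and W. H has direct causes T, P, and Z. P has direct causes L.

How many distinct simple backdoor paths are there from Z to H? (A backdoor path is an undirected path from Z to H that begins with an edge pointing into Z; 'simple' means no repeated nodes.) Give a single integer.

5

A backdoor path from Z to H is any simple undirected path whose first edge points into Z (i.e. leaves Z via a parent).
Parents of Z: {L, P, W}.
Enumerating:
  P1: Z <- L -> P -> H
  P2: Z <- L -> W -> S <- P -> H
  P3: Z <- P -> H
  P4: Z <- W <- L -> P -> H
  P5: Z <- W -> S <- P -> H
That exhausts the simple backdoor paths. Count: 5.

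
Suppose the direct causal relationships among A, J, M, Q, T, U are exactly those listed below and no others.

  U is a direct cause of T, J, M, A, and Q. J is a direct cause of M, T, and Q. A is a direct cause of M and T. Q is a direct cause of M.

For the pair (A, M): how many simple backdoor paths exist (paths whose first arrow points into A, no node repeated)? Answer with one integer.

A backdoor path from A to M is any simple undirected path whose first edge points into A (i.e. leaves A via a parent).
Parents of A: {U}.
Enumerating:
  P1: A <- U -> J -> Q -> M
  P2: A <- U -> J -> M
  P3: A <- U -> Q <- J -> M
  P4: A <- U -> Q -> M
  P5: A <- U -> M
  P6: A <- U -> T <- J -> Q -> M
  P7: A <- U -> T <- J -> M
That exhausts the simple backdoor paths. Count: 7.

7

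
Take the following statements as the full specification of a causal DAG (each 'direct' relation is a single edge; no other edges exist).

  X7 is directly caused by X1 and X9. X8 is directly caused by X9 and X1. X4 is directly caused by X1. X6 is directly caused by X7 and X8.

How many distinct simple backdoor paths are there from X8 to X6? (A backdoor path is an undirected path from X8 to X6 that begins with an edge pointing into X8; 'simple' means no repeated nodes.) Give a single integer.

A backdoor path from X8 to X6 is any simple undirected path whose first edge points into X8 (i.e. leaves X8 via a parent).
Parents of X8: {X1, X9}.
Enumerating:
  P1: X8 <- X9 -> X7 -> X6
  P2: X8 <- X1 -> X7 -> X6
That exhausts the simple backdoor paths. Count: 2.

2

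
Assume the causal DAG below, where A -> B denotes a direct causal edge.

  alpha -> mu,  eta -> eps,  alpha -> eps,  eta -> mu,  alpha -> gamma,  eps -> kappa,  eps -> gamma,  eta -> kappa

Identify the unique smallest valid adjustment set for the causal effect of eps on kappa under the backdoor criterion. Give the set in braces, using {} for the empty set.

{eta}

Variables eligible for adjustment (non-descendants of eps, excluding eps and kappa): {alpha, eta, mu}.
Backdoor paths from eps to kappa:
  P1: eps <- alpha -> mu <- eta -> kappa
  P2: eps <- eta -> kappa
The empty set is not sufficient: P2 (eps <- eta -> kappa) has no collider blocking it and no conditioned non-collider, so it is open.
Try {eta}:
  P1: blocked at collider mu (neither it nor any descendant is in the conditioning set).
  P2: blocked at fork node eta ∈ conditioning set.
{eta} contains no descendant of eps and blocks every backdoor path.
No other singleton works — e.g. {alpha} leaves P2 open — so {eta} is the unique smallest valid adjustment set.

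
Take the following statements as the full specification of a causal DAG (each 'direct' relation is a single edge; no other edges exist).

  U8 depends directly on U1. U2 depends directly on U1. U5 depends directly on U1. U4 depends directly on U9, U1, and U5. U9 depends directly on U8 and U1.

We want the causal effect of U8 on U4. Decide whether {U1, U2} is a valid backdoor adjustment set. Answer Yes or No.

Backdoor paths from U8 to U4 (paths whose first edge points into U8):
  P1: U8 <- U1 -> U5 -> U4
  P2: U8 <- U1 -> U9 -> U4
  P3: U8 <- U1 -> U4
Condition 1 (no descendant of U8 in the set): holds — descendants of U8 are {U4, U9}; none are in {U1, U2}.
Condition 2 (every backdoor path blocked by {U1, U2}):
  P1: blocked at fork node U1 ∈ conditioning set.
  P2: blocked at fork node U1 ∈ conditioning set.
  P3: blocked at fork node U1 ∈ conditioning set.
{U1, U2} satisfies the backdoor criterion.

Yes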